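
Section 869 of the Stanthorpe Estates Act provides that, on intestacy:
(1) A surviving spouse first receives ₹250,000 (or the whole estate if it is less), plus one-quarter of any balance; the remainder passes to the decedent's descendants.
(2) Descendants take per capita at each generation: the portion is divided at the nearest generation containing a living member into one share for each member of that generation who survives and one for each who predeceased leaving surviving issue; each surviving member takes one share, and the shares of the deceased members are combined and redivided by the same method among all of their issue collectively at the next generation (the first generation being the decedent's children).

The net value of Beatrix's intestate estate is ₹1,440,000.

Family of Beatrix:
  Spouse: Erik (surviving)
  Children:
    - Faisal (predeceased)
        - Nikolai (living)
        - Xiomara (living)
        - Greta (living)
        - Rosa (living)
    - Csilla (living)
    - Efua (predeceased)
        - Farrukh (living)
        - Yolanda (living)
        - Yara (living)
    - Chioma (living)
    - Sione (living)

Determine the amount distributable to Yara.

Yara receives ₹51,000.

Erik first takes ₹250,000, leaving a balance of ₹1,190,000. Erik then takes one-quarter of the balance (₹297,500), for a total of ₹547,500. The remaining ₹892,500 passes to the descendants.
The descendants' portion (₹892,500) is divided at the children's generation into 5 shares of ₹178,500. Csilla, Chioma, and Sione each take ₹178,500. The 2 shares of the deceased (Faisal and Efua) are combined into a pool of ₹357,000.
That pool (₹357,000) is divided at the grandchildren's generation equally among Nikolai, Xiomara, Greta, Rosa, Farrukh, Yolanda, and Yara: ₹51,000 each.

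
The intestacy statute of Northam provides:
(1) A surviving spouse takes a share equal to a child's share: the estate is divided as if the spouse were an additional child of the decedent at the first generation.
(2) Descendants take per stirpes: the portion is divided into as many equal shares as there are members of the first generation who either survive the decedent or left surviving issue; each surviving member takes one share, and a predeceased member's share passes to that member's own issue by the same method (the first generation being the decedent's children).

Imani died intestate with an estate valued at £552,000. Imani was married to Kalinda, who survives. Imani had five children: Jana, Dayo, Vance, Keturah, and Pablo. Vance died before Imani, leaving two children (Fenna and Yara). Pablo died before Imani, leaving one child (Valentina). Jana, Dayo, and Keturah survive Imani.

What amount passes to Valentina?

The spouse counts as an additional share at the children's level, so there are 6 primary shares of £92,000. Kalinda takes one such share (£92,000).
The children's combined portion (£460,000) is divided into 5 shares of £92,000: Jana, Dayo, and Keturah each take £92,000; Vance's £92,000 share passes to Vance's issue; Pablo's £92,000 share passes to Pablo's issue.
Vance's share (£92,000) is divided into 2 shares of £46,000: Fenna and Yara each take £46,000.
Pablo's share (£92,000) passes entirely to Valentina.

Valentina receives £92,000.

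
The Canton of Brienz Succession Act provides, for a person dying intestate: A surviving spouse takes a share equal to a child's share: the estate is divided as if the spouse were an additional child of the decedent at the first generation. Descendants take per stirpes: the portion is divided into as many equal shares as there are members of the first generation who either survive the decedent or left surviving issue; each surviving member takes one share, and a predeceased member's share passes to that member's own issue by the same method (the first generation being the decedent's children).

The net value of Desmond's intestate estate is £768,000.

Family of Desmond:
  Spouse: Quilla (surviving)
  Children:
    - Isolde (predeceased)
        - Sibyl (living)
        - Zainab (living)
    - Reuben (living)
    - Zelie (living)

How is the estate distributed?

The spouse counts as an additional share at the children's level, so there are 4 primary shares of £192,000. Quilla takes one such share (£192,000).
The children's combined portion (£576,000) is divided into 3 shares of £192,000: Reuben and Zelie each take £192,000; Isolde's £192,000 share passes to Isolde's issue.
Isolde's share (£192,000) is divided into 2 shares of £96,000: Sibyl and Zainab each take £96,000.

Quilla: £192,000; Sibyl: £96,000; Zainab: £96,000; Reuben: £192,000; Zelie: £192,000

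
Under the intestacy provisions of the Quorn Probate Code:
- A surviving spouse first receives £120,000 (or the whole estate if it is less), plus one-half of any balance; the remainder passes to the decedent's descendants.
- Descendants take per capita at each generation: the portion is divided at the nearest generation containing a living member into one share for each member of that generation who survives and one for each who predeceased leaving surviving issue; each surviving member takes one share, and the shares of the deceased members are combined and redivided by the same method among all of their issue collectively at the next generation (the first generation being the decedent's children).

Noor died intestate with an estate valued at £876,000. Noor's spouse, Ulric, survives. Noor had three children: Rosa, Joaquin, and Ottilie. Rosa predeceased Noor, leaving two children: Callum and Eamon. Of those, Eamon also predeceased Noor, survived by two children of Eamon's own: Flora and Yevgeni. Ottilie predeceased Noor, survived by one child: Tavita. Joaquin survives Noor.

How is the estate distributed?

Ulric first takes £120,000, leaving a balance of £756,000. Ulric then takes one-half of the balance (£378,000), for a total of £498,000. The remaining £378,000 passes to the descendants.
The descendants' portion (£378,000) is divided at the children's generation into 3 shares of £126,000. Joaquin takes £126,000. The 2 shares of the deceased (Rosa and Ottilie) are combined into a pool of £252,000.
That pool (£252,000) is divided at the grandchildren's generation into 3 shares of £84,000. Callum and Tavita each take £84,000. The remaining share for the deceased Eamon (£84,000) is carried to the next generation.
That pool (£84,000) is divided at the great-grandchildren's generation equally among Flora and Yevgeni: £42,000 each.

Ulric: £498,000; Callum: £84,000; Flora: £42,000; Yevgeni: £42,000; Joaquin: £126,000; Tavita: £84,000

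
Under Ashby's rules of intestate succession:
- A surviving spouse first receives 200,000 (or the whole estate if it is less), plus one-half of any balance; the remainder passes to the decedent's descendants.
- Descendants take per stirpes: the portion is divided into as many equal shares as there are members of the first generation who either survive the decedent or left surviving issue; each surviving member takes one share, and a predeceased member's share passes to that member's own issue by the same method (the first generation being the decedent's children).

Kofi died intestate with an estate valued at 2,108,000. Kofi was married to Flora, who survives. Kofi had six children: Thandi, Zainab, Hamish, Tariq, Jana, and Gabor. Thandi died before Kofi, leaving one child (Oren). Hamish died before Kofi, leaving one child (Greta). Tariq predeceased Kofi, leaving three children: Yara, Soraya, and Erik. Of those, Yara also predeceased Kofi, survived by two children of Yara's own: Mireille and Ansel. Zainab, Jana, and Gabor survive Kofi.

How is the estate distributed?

Flora first takes 200,000, leaving a balance of 1,908,000. Flora then takes one-half of the balance (954,000), for a total of 1,154,000. The remaining 954,000 passes to the descendants.
The descendants' portion (954,000) is divided into 6 shares of 159,000: Zainab, Jana, and Gabor each take 159,000; Thandi's 159,000 share passes to Thandi's issue; Hamish's 159,000 share passes to Hamish's issue; Tariq's 159,000 share passes to Tariq's issue.
Thandi's share (159,000) passes entirely to Oren.
Hamish's share (159,000) passes entirely to Greta.
Tariq's share (159,000) is divided into 3 shares of 53,000: Soraya and Erik each take 53,000; Yara's 53,000 share passes to Yara's issue.
Yara's share (53,000) is divided into 2 shares of 26,500: Mireille and Ansel each take 26,500.

Flora: 1,154,000; Oren: 159,000; Zainab: 159,000; Greta: 159,000; Mireille: 26,500; Ansel: 26,500; Soraya: 53,000; Erik: 53,000; Jana: 159,000; Gabor: 159,000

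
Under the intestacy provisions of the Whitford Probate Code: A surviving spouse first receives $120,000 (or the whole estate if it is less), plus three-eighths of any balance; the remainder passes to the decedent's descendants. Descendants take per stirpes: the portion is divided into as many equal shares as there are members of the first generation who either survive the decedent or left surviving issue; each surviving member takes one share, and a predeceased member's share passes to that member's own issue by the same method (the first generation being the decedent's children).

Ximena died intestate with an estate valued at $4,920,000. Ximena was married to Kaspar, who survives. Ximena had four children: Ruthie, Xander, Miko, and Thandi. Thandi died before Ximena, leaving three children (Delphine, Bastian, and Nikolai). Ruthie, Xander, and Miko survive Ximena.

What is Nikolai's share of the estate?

Nikolai receives $250,000.

Kaspar first takes $120,000, leaving a balance of $4,800,000. Kaspar then takes three-eighths of the balance ($1,800,000), for a total of $1,920,000. The remaining $3,000,000 passes to the descendants.
The descendants' portion ($3,000,000) is divided into 4 shares of $750,000: Ruthie, Xander, and Miko each take $750,000; Thandi's $750,000 share passes to Thandi's issue.
Thandi's share ($750,000) is divided into 3 shares of $250,000: Delphine, Bastian, and Nikolai each take $250,000.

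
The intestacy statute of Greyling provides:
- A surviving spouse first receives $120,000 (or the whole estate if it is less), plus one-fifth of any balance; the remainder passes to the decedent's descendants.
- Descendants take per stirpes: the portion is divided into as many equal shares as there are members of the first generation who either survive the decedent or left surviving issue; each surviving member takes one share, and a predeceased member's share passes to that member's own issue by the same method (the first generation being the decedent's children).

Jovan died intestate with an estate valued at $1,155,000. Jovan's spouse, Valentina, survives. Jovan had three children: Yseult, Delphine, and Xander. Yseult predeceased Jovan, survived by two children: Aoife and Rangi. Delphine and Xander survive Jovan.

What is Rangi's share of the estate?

Rangi receives $138,000.

Valentina first takes $120,000, leaving a balance of $1,035,000. Valentina then takes one-fifth of the balance ($207,000), for a total of $327,000. The remaining $828,000 passes to the descendants.
The descendants' portion ($828,000) is divided into 3 shares of $276,000: Delphine and Xander each take $276,000; Yseult's $276,000 share passes to Yseult's issue.
Yseult's share ($276,000) is divided into 2 shares of $138,000: Aoife and Rangi each take $138,000.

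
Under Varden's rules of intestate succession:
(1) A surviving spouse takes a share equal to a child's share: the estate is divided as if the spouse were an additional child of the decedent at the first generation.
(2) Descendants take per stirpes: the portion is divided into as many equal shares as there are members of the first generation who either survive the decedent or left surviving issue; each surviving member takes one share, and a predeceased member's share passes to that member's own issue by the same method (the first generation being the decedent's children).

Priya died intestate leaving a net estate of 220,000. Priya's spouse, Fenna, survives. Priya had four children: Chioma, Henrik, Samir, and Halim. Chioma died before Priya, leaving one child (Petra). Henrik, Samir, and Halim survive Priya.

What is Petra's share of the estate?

Petra receives 44,000.

The spouse counts as an additional share at the children's level, so there are 5 primary shares of 44,000. Fenna takes one such share (44,000).
The children's combined portion (176,000) is divided into 4 shares of 44,000: Henrik, Samir, and Halim each take 44,000; Chioma's 44,000 share passes to Chioma's issue.
Chioma's share (44,000) passes entirely to Petra.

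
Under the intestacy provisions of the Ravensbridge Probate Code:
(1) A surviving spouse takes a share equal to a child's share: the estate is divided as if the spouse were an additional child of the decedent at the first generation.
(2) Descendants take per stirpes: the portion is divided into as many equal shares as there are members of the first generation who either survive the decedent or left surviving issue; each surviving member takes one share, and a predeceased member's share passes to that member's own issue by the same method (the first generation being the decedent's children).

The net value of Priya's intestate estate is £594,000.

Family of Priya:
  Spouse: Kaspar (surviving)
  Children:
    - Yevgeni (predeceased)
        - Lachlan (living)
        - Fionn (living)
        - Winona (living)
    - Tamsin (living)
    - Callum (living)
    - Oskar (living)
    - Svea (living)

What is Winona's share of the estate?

The spouse counts as an additional share at the children's level, so there are 6 primary shares of £99,000. Kaspar takes one such share (£99,000).
The children's combined portion (£495,000) is divided into 5 shares of £99,000: Tamsin, Callum, Oskar, and Svea each take £99,000; Yevgeni's £99,000 share passes to Yevgeni's issue.
Yevgeni's share (£99,000) is divided into 3 shares of £33,000: Lachlan, Fionn, and Winona each take £33,000.

Winona receives £33,000.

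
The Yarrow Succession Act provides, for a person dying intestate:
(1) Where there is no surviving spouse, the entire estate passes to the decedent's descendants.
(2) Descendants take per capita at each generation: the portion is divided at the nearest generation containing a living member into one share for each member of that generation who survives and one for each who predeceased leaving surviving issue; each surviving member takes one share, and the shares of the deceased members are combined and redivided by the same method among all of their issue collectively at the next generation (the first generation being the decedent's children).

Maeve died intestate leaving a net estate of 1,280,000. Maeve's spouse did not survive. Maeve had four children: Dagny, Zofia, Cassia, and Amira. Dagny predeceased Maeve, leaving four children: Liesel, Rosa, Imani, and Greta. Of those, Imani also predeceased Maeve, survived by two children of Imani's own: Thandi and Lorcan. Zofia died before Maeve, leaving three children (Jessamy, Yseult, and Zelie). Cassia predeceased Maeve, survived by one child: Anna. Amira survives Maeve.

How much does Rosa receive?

The entire 1,280,000 passes to the descendants.
That amount (1,280,000) is divided at the children's generation into 4 shares of 320,000. Amira takes 320,000. The 3 shares of the deceased (Dagny, Zofia, and Cassia) are combined into a pool of 960,000.
That pool (960,000) is divided at the grandchildren's generation into 8 shares of 120,000. Liesel, Rosa, Greta, Jessamy, Yseult, Zelie, and Anna each take 120,000. The remaining share for the deceased Imani (120,000) is carried to the next generation.
That pool (120,000) is divided at the great-grandchildren's generation equally among Thandi and Lorcan: 60,000 each.

Rosa receives 120,000.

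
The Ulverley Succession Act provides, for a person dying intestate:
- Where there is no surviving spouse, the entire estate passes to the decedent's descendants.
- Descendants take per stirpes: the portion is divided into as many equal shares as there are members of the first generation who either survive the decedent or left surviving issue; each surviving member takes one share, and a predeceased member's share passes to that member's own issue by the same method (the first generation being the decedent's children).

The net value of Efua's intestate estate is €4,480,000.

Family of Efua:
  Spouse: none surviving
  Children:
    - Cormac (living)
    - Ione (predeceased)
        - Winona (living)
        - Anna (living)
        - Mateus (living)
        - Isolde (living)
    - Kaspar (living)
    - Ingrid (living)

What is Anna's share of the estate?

The entire €4,480,000 passes to the descendants.
That amount (€4,480,000) is divided into 4 shares of €1,120,000: Cormac, Kaspar, and Ingrid each take €1,120,000; Ione's €1,120,000 share passes to Ione's issue.
Ione's share (€1,120,000) is divided into 4 shares of €280,000: Winona, Anna, Mateus, and Isolde each take €280,000.

Anna receives €280,000.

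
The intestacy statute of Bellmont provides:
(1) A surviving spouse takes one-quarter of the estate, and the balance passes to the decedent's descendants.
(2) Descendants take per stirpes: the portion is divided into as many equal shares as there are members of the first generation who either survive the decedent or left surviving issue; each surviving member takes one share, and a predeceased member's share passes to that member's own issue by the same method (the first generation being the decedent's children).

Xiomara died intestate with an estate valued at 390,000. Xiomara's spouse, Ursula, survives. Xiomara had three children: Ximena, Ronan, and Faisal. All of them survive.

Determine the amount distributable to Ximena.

Ximena receives 97,500.

Ursula takes one-quarter of 390,000 = 97,500. The remaining 292,500 passes to the descendants.
The descendants' portion (292,500) is divided into 3 shares of 97,500: Ximena, Ronan, and Faisal each take 97,500.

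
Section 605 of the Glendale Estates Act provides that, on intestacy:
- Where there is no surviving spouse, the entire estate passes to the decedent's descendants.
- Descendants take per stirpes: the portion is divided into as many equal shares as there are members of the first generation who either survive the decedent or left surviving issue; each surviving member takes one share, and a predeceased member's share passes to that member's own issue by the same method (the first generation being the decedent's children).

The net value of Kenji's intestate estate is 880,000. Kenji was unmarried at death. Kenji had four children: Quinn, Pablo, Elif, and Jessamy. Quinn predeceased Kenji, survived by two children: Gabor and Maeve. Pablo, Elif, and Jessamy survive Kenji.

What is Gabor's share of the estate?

Gabor receives 110,000.

The entire 880,000 passes to the descendants.
That amount (880,000) is divided into 4 shares of 220,000: Pablo, Elif, and Jessamy each take 220,000; Quinn's 220,000 share passes to Quinn's issue.
Quinn's share (220,000) is divided into 2 shares of 110,000: Gabor and Maeve each take 110,000.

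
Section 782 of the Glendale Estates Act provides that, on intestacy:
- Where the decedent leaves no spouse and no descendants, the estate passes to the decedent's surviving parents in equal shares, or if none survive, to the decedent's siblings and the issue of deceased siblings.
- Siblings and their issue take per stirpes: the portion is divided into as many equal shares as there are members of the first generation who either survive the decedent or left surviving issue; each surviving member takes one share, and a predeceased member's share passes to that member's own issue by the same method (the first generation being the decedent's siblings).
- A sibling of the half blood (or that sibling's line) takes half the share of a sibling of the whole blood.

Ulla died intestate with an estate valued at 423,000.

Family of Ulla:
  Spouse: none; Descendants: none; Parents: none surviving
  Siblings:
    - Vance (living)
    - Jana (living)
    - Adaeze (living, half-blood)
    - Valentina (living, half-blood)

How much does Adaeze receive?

Adaeze receives 70,500.

The entire 423,000 passes to the siblings and their issue.
Counting each half-blood sibling's line as half a unit, there are 3 units in 423,000, so one unit is 141,000. Whole-blood lines (Vance and Jana) take 141,000 each; half-blood lines (Adaeze and Valentina) take 70,500 each.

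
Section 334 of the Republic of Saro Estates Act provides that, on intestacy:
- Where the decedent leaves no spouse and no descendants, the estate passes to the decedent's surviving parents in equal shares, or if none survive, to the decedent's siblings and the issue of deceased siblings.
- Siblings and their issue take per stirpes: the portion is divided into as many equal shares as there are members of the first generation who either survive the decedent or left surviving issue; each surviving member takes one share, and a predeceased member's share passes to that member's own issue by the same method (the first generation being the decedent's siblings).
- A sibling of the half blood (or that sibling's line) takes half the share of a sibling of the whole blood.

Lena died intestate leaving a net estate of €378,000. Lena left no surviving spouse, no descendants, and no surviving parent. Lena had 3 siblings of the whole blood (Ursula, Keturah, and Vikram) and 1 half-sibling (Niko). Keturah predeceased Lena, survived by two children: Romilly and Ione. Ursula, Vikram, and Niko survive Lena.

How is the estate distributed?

The entire €378,000 passes to the siblings and their issue.
Counting each half-blood sibling's line as half a unit, there are 7/2 units in €378,000, so one unit is €108,000. Whole-blood lines (Ursula, Keturah, and Vikram) take €108,000 each; half-blood lines (Niko) take €54,000 each.
Keturah's share (€108,000) is divided into 2 shares of €54,000: Romilly and Ione each take €54,000.

Ursula: €108,000; Romilly: €54,000; Ione: €54,000; Vikram: €108,000; Niko: €54,000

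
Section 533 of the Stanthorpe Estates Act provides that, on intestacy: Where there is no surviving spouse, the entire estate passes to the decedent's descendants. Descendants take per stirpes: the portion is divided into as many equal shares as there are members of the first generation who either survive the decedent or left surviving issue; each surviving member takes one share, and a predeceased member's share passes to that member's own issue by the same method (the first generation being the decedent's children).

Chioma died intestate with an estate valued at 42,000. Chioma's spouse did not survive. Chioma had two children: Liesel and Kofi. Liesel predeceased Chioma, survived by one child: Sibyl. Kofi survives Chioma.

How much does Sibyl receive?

Sibyl receives 21,000.

The entire 42,000 passes to the descendants.
That amount (42,000) is divided into 2 shares of 21,000: Kofi takes 21,000; Liesel's 21,000 share passes to Liesel's issue.
Liesel's share (21,000) passes entirely to Sibyl.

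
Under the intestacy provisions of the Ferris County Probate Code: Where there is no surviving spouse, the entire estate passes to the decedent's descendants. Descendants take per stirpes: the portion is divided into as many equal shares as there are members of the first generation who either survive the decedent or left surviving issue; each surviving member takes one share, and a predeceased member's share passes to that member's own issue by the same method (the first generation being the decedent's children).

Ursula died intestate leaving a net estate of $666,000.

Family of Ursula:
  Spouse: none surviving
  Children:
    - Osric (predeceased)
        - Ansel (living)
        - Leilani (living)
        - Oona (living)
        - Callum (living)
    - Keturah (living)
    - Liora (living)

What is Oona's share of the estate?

Oona receives $55,500.

The entire $666,000 passes to the descendants.
That amount ($666,000) is divided into 3 shares of $222,000: Keturah and Liora each take $222,000; Osric's $222,000 share passes to Osric's issue.
Osric's share ($222,000) is divided into 4 shares of $55,500: Ansel, Leilani, Oona, and Callum each take $55,500.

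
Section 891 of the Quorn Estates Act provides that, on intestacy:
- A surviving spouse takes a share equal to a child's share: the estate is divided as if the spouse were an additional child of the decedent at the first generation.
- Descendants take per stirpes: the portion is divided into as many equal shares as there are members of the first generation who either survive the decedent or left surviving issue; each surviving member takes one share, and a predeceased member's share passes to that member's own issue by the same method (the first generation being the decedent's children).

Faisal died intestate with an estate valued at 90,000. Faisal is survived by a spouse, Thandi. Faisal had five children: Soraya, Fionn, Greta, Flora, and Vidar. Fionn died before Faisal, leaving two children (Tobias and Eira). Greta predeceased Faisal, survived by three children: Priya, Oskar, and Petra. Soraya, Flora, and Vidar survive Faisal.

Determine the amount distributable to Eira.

The spouse counts as an additional share at the children's level, so there are 6 primary shares of 15,000. Thandi takes one such share (15,000).
The children's combined portion (75,000) is divided into 5 shares of 15,000: Soraya, Flora, and Vidar each take 15,000; Fionn's 15,000 share passes to Fionn's issue; Greta's 15,000 share passes to Greta's issue.
Fionn's share (15,000) is divided into 2 shares of 7,500: Tobias and Eira each take 7,500.
Greta's share (15,000) is divided into 3 shares of 5,000: Priya, Oskar, and Petra each take 5,000.

Eira receives 7,500.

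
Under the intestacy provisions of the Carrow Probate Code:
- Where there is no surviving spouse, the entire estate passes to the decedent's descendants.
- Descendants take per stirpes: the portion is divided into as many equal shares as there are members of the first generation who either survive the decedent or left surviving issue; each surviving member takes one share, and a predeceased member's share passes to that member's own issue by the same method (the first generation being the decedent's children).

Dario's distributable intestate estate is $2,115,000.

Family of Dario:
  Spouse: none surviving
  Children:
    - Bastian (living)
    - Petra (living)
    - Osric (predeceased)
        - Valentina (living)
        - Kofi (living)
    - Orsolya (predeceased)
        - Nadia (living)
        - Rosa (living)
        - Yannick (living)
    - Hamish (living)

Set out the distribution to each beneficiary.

The entire $2,115,000 passes to the descendants.
That amount ($2,115,000) is divided into 5 shares of $423,000: Bastian, Petra, and Hamish each take $423,000; Osric's $423,000 share passes to Osric's issue; Orsolya's $423,000 share passes to Orsolya's issue.
Osric's share ($423,000) is divided into 2 shares of $211,500: Valentina and Kofi each take $211,500.
Orsolya's share ($423,000) is divided into 3 shares of $141,000: Nadia, Rosa, and Yannick each take $141,000.

Bastian: $423,000; Petra: $423,000; Valentina: $211,500; Kofi: $211,500; Nadia: $141,000; Rosa: $141,000; Yannick: $141,000; Hamish: $423,000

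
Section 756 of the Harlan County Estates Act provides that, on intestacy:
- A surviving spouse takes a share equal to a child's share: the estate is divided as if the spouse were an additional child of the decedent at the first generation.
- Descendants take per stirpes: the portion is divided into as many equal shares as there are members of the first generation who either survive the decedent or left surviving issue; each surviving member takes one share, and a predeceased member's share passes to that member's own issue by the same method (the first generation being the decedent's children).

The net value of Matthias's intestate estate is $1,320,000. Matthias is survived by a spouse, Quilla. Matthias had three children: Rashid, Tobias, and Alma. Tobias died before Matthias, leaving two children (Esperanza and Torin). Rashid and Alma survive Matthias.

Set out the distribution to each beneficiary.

Quilla: $330,000; Rashid: $330,000; Esperanza: $165,000; Torin: $165,000; Alma: $330,000

The spouse counts as an additional share at the children's level, so there are 4 primary shares of $330,000. Quilla takes one such share ($330,000).
The children's combined portion ($990,000) is divided into 3 shares of $330,000: Rashid and Alma each take $330,000; Tobias's $330,000 share passes to Tobias's issue.
Tobias's share ($330,000) is divided into 2 shares of $165,000: Esperanza and Torin each take $165,000.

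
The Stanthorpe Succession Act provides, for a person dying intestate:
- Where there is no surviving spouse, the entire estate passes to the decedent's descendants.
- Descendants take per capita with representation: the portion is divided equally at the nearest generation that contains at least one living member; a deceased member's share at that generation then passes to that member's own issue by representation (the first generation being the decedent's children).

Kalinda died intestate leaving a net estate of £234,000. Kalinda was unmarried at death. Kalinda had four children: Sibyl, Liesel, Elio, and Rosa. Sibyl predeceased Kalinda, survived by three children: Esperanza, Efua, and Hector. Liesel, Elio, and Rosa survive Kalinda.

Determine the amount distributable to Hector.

Hector receives £19,500.

The entire £234,000 passes to the descendants.
That amount (£234,000) is divided into 4 shares of £58,500: Liesel, Elio, and Rosa each take £58,500; Sibyl's £58,500 share passes to Sibyl's issue.
Sibyl's share (£58,500) is divided into 3 shares of £19,500: Esperanza, Efua, and Hector each take £19,500.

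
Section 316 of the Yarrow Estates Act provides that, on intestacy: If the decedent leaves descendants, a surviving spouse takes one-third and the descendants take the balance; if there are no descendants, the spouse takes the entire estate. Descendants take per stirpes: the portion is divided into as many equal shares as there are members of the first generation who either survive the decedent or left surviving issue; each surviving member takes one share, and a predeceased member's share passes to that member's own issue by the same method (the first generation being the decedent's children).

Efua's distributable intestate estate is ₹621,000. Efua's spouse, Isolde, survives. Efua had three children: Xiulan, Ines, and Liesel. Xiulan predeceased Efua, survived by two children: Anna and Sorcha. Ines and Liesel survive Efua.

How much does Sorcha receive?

Isolde takes one-third of ₹621,000 = ₹207,000. The remaining ₹414,000 passes to the descendants.
The descendants' portion (₹414,000) is divided into 3 shares of ₹138,000: Ines and Liesel each take ₹138,000; Xiulan's ₹138,000 share passes to Xiulan's issue.
Xiulan's share (₹138,000) is divided into 2 shares of ₹69,000: Anna and Sorcha each take ₹69,000.

Sorcha receives ₹69,000.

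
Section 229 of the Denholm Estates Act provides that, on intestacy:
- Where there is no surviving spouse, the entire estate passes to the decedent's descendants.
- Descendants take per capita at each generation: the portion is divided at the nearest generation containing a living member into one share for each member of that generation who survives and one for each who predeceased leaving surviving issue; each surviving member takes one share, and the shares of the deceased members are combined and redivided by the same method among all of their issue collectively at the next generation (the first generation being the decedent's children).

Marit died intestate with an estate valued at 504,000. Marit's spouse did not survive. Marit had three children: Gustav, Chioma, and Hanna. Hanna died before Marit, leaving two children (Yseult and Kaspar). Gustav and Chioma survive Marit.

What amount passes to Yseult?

Yseult receives 84,000.

The entire 504,000 passes to the descendants.
That amount (504,000) is divided at the children's generation into 3 shares of 168,000. Gustav and Chioma each take 168,000. The remaining share for the deceased Hanna (168,000) is carried to the next generation.
That pool (168,000) is divided at the grandchildren's generation equally among Yseult and Kaspar: 84,000 each.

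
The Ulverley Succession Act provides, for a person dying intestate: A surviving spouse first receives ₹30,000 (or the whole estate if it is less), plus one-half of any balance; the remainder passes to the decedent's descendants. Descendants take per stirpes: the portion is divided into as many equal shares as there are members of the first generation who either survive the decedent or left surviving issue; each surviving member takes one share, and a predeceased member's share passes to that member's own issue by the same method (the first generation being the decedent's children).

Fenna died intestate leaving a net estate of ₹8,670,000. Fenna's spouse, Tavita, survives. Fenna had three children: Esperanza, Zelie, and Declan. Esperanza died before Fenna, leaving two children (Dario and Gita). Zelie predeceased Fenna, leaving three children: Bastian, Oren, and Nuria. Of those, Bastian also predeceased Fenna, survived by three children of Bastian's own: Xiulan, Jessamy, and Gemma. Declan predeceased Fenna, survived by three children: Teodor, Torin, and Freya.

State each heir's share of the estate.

Tavita first takes ₹30,000, leaving a balance of ₹8,640,000. Tavita then takes one-half of the balance (₹4,320,000), for a total of ₹4,350,000. The remaining ₹4,320,000 passes to the descendants.
The descendants' portion (₹4,320,000) is divided into 3 shares of ₹1,440,000: Esperanza's ₹1,440,000 share passes to Esperanza's issue; Zelie's ₹1,440,000 share passes to Zelie's issue; Declan's ₹1,440,000 share passes to Declan's issue.
Esperanza's share (₹1,440,000) is divided into 2 shares of ₹720,000: Dario and Gita each take ₹720,000.
Zelie's share (₹1,440,000) is divided into 3 shares of ₹480,000: Oren and Nuria each take ₹480,000; Bastian's ₹480,000 share passes to Bastian's issue.
Bastian's share (₹480,000) is divided into 3 shares of ₹160,000: Xiulan, Jessamy, and Gemma each take ₹160,000.
Declan's share (₹1,440,000) is divided into 3 shares of ₹480,000: Teodor, Torin, and Freya each take ₹480,000.

Tavita: ₹4,350,000; Dario: ₹720,000; Gita: ₹720,000; Xiulan: ₹160,000; Jessamy: ₹160,000; Gemma: ₹160,000; Oren: ₹480,000; Nuria: ₹480,000; Teodor: ₹480,000; Torin: ₹480,000; Freya: ₹480,000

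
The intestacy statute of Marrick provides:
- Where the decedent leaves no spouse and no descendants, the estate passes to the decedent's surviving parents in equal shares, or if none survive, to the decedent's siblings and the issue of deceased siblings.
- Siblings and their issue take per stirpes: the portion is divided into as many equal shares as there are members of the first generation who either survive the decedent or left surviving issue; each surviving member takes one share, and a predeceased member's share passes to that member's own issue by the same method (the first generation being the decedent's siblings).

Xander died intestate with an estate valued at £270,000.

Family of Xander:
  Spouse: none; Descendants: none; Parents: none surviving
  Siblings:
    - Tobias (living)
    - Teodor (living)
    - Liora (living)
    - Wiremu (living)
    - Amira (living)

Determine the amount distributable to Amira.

The entire £270,000 passes to the siblings and their issue.
That amount (£270,000) is divided into 5 shares of £54,000: Tobias, Teodor, Liora, Wiremu, and Amira each take £54,000.

Amira receives £54,000.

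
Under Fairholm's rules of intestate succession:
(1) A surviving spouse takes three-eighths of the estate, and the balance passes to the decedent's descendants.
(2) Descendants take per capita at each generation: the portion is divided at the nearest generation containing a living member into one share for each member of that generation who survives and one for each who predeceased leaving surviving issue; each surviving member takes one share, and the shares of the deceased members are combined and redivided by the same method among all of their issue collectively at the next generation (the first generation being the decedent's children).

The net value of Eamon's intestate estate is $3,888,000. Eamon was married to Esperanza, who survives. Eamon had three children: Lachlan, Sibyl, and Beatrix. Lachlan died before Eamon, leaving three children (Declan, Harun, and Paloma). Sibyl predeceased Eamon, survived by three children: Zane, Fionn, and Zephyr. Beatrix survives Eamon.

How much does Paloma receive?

Esperanza takes three-eighths of $3,888,000 = $1,458,000. The remaining $2,430,000 passes to the descendants.
The descendants' portion ($2,430,000) is divided at the children's generation into 3 shares of $810,000. Beatrix takes $810,000. The 2 shares of the deceased (Lachlan and Sibyl) are combined into a pool of $1,620,000.
That pool ($1,620,000) is divided at the grandchildren's generation equally among Declan, Harun, Paloma, Zane, Fionn, and Zephyr: $270,000 each.

Paloma receives $270,000.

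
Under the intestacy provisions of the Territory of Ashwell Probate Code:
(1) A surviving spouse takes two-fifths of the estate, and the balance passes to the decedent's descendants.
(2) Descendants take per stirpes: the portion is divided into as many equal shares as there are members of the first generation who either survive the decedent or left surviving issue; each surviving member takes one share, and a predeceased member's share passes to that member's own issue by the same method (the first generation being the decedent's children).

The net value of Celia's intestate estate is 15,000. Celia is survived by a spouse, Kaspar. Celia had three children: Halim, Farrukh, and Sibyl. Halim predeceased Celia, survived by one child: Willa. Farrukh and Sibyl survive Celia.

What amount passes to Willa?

Willa receives 3,000.

Kaspar takes two-fifths of 15,000 = 6,000. The remaining 9,000 passes to the descendants.
The descendants' portion (9,000) is divided into 3 shares of 3,000: Farrukh and Sibyl each take 3,000; Halim's 3,000 share passes to Halim's issue.
Halim's share (3,000) passes entirely to Willa.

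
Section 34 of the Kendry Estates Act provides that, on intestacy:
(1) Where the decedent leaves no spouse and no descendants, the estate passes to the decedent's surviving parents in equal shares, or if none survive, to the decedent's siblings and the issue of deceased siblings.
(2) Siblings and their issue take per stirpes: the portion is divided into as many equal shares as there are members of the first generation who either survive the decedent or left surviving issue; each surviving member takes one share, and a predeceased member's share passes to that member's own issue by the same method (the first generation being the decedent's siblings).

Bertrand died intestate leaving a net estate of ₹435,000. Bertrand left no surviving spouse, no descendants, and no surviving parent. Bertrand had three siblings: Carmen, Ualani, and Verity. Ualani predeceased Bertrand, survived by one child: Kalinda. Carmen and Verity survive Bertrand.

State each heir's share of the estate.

The entire ₹435,000 passes to the siblings and their issue.
That amount (₹435,000) is divided into 3 shares of ₹145,000: Carmen and Verity each take ₹145,000; Ualani's ₹145,000 share passes to Ualani's issue.
Ualani's share (₹145,000) passes entirely to Kalinda.

Carmen: ₹145,000; Kalinda: ₹145,000; Verity: ₹145,000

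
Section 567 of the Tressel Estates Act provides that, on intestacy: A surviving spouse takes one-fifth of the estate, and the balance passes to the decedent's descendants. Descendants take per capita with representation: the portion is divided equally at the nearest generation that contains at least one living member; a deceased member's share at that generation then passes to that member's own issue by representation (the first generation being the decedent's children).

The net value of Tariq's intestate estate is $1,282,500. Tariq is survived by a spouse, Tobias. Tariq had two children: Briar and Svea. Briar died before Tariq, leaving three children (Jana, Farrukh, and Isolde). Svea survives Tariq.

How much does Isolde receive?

Tobias takes one-fifth of $1,282,500 = $256,500. The remaining $1,026,000 passes to the descendants.
The descendants' portion ($1,026,000) is divided into 2 shares of $513,000: Svea takes $513,000; Briar's $513,000 share passes to Briar's issue.
Briar's share ($513,000) is divided into 3 shares of $171,000: Jana, Farrukh, and Isolde each take $171,000.

Isolde receives $171,000.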